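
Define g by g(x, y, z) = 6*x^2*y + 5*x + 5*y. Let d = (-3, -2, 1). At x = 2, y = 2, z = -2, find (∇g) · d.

-217

∂g/∂x = 12*x*y + 5
∂g/∂y = 6*x^2 + 5
∂g/∂z = 0
∇g at (2, 2, -2) = (53, 29, 0)
∇g · d = (53)(-3) + (29)(-2) + (0)(1) = -217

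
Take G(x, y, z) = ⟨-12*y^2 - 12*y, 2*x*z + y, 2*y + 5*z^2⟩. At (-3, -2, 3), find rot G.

(∇×G)₁ = ∂G₃/∂y − ∂G₂/∂z = -2*x + 2
(∇×G)₂ = ∂G₁/∂z − ∂G₃/∂x = 0
(∇×G)₃ = ∂G₂/∂x − ∂G₁/∂y = 24*y + 2*z + 12
∇×G = (-2*x + 2, 0, 24*y + 2*z + 12)
At (-3, -2, 3): (8, 0, -30).

(8, 0, -30)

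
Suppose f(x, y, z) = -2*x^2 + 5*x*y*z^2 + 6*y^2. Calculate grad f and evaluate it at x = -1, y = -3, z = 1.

∂f/∂x = -4*x + 5*y*z^2
∂f/∂y = 5*x*z^2 + 12*y
∂f/∂z = 10*x*y*z
∇f = (-4*x + 5*y*z^2, 5*x*z^2 + 12*y, 10*x*y*z)
At (-1, -3, 1): (-11, -41, 30).

(-11, -41, 30)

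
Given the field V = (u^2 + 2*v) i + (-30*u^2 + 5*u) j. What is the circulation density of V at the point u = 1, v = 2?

-57

∂V₂/∂u = -60*u + 5
∂V₁/∂v = 2
Scalar curl = -60*u + 3
At (1, 2): -57.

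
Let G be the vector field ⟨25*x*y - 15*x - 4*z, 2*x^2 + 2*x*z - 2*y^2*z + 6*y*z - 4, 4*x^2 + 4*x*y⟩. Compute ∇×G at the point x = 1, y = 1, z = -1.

(∇×G)₁ = ∂G₃/∂y − ∂G₂/∂z = 2*x + 2*y^2 - 6*y
(∇×G)₂ = ∂G₁/∂z − ∂G₃/∂x = -8*x - 4*y - 4
(∇×G)₃ = ∂G₂/∂x − ∂G₁/∂y = -21*x + 2*z
∇×G = (2*x + 2*y^2 - 6*y, -8*x - 4*y - 4, -21*x + 2*z)
At (1, 1, -1): (-2, -16, -23).

(-2, -16, -23)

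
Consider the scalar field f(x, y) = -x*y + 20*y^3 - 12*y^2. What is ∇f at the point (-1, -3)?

∂f/∂x = -y
∂f/∂y = -x + 60*y^2 - 24*y
∇f = (-y, -x + 60*y^2 - 24*y)
At (-1, -3): (3, 613).

(3, 613)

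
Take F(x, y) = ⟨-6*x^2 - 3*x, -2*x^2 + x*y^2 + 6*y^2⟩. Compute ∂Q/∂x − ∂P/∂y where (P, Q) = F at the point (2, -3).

1

∂F₂/∂x = -4*x + y^2
∂F₁/∂y = 0
Scalar curl = -4*x + y^2
At (2, -3): 1.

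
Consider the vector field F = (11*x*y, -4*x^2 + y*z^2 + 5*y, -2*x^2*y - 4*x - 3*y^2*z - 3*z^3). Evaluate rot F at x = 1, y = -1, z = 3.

(∇×F)₁ = ∂F₃/∂y − ∂F₂/∂z = -2*x^2 - 8*y*z
(∇×F)₂ = ∂F₁/∂z − ∂F₃/∂x = 4*x*y + 4
(∇×F)₃ = ∂F₂/∂x − ∂F₁/∂y = -19*x
∇×F = (-2*x^2 - 8*y*z, 4*x*y + 4, -19*x)
At (1, -1, 3): (22, 0, -19).

(22, 0, -19)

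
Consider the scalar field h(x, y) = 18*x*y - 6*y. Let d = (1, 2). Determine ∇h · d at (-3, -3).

∂h/∂x = 18*y
∂h/∂y = 18*x - 6
∇h at (-3, -3) = (-54, -60)
∇h · d = (-54)(1) + (-60)(2) = -174

-174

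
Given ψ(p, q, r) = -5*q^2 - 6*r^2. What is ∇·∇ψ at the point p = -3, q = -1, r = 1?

-22

∂²ψ/∂p² = 0
∂²ψ/∂q² = -10
∂²ψ/∂r² = -12
∇²ψ = -22
At (-3, -1, 1): -22.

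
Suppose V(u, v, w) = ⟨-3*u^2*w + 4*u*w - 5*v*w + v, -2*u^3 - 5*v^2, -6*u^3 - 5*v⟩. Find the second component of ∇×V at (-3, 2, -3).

113

(∇×V)_2 = ∂V₁/∂w − ∂V₃/∂u
= -3*u^2 + 4*u - 5*v − (-18*u^2)
= 15*u^2 + 4*u - 5*v
At (-3, 2, -3): 113.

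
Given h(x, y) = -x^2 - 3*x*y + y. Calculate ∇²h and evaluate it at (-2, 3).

-2

∂²h/∂x² = -2
∂²h/∂y² = 0
∇²h = -2
At (-2, 3): -2.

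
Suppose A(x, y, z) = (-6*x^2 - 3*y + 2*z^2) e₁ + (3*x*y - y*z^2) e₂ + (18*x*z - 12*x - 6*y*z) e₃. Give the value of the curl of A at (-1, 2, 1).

(∇×A)₁ = ∂A₃/∂y − ∂A₂/∂z = 2*y*z - 6*z
(∇×A)₂ = ∂A₁/∂z − ∂A₃/∂x = -14*z + 12
(∇×A)₃ = ∂A₂/∂x − ∂A₁/∂y = 3*y + 3
∇×A = (2*y*z - 6*z, -14*z + 12, 3*y + 3)
At (-1, 2, 1): (-2, -2, 9).

(-2, -2, 9)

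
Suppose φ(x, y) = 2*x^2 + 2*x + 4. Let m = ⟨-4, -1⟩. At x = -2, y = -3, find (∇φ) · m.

24

∂φ/∂x = 4*x + 2
∂φ/∂y = 0
∇φ at (-2, -3) = (-6, 0)
∇φ · m = (-6)(-4) + (0)(-1) = 24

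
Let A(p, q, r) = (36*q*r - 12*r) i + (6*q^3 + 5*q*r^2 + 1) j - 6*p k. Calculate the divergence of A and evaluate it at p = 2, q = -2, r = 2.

∂A₁/∂p = 0
∂A₂/∂q = 18*q^2 + 5*r^2
∂A₃/∂r = 0
∇·A = 18*q^2 + 5*r^2
At (2, -2, 2): 92.

92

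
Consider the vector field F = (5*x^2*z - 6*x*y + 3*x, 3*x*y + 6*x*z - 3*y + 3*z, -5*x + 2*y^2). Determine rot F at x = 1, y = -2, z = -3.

(∇×F)₁ = ∂F₃/∂y − ∂F₂/∂z = -6*x + 4*y - 3
(∇×F)₂ = ∂F₁/∂z − ∂F₃/∂x = 5*x^2 + 5
(∇×F)₃ = ∂F₂/∂x − ∂F₁/∂y = 6*x + 3*y + 6*z
∇×F = (-6*x + 4*y - 3, 5*x^2 + 5, 6*x + 3*y + 6*z)
At (1, -2, -3): (-17, 10, -18).

(-17, 10, -18)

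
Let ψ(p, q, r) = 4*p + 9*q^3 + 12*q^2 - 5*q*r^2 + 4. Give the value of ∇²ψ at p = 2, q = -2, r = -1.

∂²ψ/∂p² = 0
∂²ψ/∂q² = 6*(9*q + 4)
∂²ψ/∂r² = -10*q
∇²ψ = 44*q + 24
At (2, -2, -1): -64.

-64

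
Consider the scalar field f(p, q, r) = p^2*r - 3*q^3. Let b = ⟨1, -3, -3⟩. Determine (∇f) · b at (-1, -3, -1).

242

∂f/∂p = 2*p*r
∂f/∂q = -9*q^2
∂f/∂r = p^2
∇f at (-1, -3, -1) = (2, -81, 1)
∇f · b = (2)(1) + (-81)(-3) + (1)(-3) = 242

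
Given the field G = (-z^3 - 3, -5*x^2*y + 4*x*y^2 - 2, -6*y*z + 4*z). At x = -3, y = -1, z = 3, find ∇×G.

(∇×G)₁ = ∂G₃/∂y − ∂G₂/∂z = -6*z
(∇×G)₂ = ∂G₁/∂z − ∂G₃/∂x = -3*z^2
(∇×G)₃ = ∂G₂/∂x − ∂G₁/∂y = -10*x*y + 4*y^2
∇×G = (-6*z, -3*z^2, -10*x*y + 4*y^2)
At (-3, -1, 3): (-18, -27, -26).

(-18, -27, -26)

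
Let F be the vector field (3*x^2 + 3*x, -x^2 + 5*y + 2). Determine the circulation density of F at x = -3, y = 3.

∂F₂/∂x = -2*x
∂F₁/∂y = 0
Scalar curl = -2*x
At (-3, 3): 6.

6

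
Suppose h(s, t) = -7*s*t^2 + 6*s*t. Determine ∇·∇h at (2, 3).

-28

∂²h/∂s² = 0
∂²h/∂t² = -14*s
∇²h = -14*s
At (2, 3): -28.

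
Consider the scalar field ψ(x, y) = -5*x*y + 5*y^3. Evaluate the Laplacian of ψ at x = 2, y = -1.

-30

∂²ψ/∂x² = 0
∂²ψ/∂y² = 30*y
∇²ψ = 30*y
At (2, -1): -30.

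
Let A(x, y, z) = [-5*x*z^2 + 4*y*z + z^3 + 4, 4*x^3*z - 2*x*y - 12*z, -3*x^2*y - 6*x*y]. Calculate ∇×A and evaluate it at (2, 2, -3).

(-44, 131, -136)

(∇×A)₁ = ∂A₃/∂y − ∂A₂/∂z = -4*x^3 - 3*x^2 - 6*x + 12
(∇×A)₂ = ∂A₁/∂z − ∂A₃/∂x = 6*x*y - 10*x*z + 10*y + 3*z^2
(∇×A)₃ = ∂A₂/∂x − ∂A₁/∂y = 12*x^2*z - 2*y - 4*z
∇×A = (-4*x^3 - 3*x^2 - 6*x + 12, 6*x*y - 10*x*z + 10*y + 3*z^2, 12*x^2*z - 2*y - 4*z)
At (2, 2, -3): (-44, 131, -136).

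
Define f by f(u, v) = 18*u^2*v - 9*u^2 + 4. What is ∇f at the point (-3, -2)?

(270, 162)

∂f/∂u = 36*u*v - 18*u
∂f/∂v = 18*u^2
∇f = (36*u*v - 18*u, 18*u^2)
At (-3, -2): (270, 162).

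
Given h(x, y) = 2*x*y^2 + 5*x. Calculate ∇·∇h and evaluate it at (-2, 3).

-8

∂²h/∂x² = 0
∂²h/∂y² = 4*x
∇²h = 4*x
At (-2, 3): -8.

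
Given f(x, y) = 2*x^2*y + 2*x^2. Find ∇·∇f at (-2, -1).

∂²f/∂x² = 4*(y + 1)
∂²f/∂y² = 0
∇²f = 4*y + 4
At (-2, -1): 0.

0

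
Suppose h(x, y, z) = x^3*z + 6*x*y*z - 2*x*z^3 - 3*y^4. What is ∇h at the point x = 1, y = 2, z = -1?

∂h/∂x = 3*x^2*z + 6*y*z - 2*z^3
∂h/∂y = 6*x*z - 12*y^3
∂h/∂z = x^3 + 6*x*y - 6*x*z^2
∇h = (3*x^2*z + 6*y*z - 2*z^3, 6*x*z - 12*y^3, x^3 + 6*x*y - 6*x*z^2)
At (1, 2, -1): (-13, -102, 7).

(-13, -102, 7)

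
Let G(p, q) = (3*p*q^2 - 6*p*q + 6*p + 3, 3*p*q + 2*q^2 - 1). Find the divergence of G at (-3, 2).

∂G₁/∂p = 3*q^2 - 6*q + 6
∂G₂/∂q = 3*p + 4*q
∇·G = 3*p + 3*q^2 - 2*q + 6
At (-3, 2): 5.

5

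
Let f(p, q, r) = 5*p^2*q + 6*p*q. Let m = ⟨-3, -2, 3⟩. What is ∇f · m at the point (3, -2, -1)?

90

∂f/∂p = 10*p*q + 6*q
∂f/∂q = 5*p^2 + 6*p
∂f/∂r = 0
∇f at (3, -2, -1) = (-72, 63, 0)
∇f · m = (-72)(-3) + (63)(-2) + (0)(3) = 90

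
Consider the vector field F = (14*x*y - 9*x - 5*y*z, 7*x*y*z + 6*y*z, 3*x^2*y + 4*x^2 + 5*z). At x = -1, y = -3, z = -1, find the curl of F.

(∇×F)₁ = ∂F₃/∂y − ∂F₂/∂z = 3*x^2 - 7*x*y - 6*y
(∇×F)₂ = ∂F₁/∂z − ∂F₃/∂x = -6*x*y - 8*x - 5*y
(∇×F)₃ = ∂F₂/∂x − ∂F₁/∂y = -14*x + 7*y*z + 5*z
∇×F = (3*x^2 - 7*x*y - 6*y, -6*x*y - 8*x - 5*y, -14*x + 7*y*z + 5*z)
At (-1, -3, -1): (0, 5, 30).

(0, 5, 30)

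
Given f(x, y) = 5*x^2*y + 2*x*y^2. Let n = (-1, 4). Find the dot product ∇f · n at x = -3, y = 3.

∂f/∂x = 10*x*y + 2*y^2
∂f/∂y = 5*x^2 + 4*x*y
∇f at (-3, 3) = (-72, 9)
∇f · n = (-72)(-1) + (9)(4) = 108

108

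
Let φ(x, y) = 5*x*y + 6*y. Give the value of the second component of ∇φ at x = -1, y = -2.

(∇φ)_2 = ∂φ/∂y = 5*x + 6
At (-1, -2): 1.

1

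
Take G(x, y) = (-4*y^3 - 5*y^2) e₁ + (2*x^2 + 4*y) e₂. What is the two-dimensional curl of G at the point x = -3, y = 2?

56

∂G₂/∂x = 4*x
∂G₁/∂y = -12*y^2 - 10*y
Scalar curl = 4*x + 12*y^2 + 10*y
At (-3, 2): 56.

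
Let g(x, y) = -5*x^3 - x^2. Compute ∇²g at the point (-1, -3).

28

∂²g/∂x² = -2*(15*x + 1)
∂²g/∂y² = 0
∇²g = -30*x - 2
At (-1, -3): 28.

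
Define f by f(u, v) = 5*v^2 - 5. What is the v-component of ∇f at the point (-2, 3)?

(∇f)_2 = ∂f/∂v = 10*v
At (-2, 3): 30.

30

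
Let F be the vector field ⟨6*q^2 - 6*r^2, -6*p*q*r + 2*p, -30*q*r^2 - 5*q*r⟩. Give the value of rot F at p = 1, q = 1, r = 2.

(∇×F)₁ = ∂F₃/∂q − ∂F₂/∂r = 6*p*q - 30*r^2 - 5*r
(∇×F)₂ = ∂F₁/∂r − ∂F₃/∂p = -12*r
(∇×F)₃ = ∂F₂/∂p − ∂F₁/∂q = -6*q*r - 12*q + 2
∇×F = (6*p*q - 30*r^2 - 5*r, -12*r, -6*q*r - 12*q + 2)
At (1, 1, 2): (-124, -24, -22).

(-124, -24, -22)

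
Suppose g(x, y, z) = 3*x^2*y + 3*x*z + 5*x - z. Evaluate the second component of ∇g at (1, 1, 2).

3

(∇g)_2 = ∂g/∂y = 3*x^2
At (1, 1, 2): 3.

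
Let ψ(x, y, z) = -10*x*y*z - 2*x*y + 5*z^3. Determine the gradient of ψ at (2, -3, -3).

∂ψ/∂x = -10*y*z - 2*y
∂ψ/∂y = -10*x*z - 2*x
∂ψ/∂z = -10*x*y + 15*z^2
∇ψ = (-10*y*z - 2*y, -10*x*z - 2*x, -10*x*y + 15*z^2)
At (2, -3, -3): (-84, 56, 195).

(-84, 56, 195)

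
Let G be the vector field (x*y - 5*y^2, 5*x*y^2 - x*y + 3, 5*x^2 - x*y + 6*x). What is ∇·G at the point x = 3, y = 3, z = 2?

90

∂G₁/∂x = y
∂G₂/∂y = 10*x*y - x
∂G₃/∂z = 0
∇·G = 10*x*y - x + y
At (3, 3, 2): 90.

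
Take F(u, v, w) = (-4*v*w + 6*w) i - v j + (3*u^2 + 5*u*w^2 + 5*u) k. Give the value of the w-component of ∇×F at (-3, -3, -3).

(∇×F)_3 = ∂F₂/∂u − ∂F₁/∂v
= 0 − (-4*w)
= 4*w
At (-3, -3, -3): -12.

-12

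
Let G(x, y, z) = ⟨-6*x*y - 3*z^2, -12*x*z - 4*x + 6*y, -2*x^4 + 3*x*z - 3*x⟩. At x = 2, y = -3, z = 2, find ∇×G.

(24, 49, -16)

(∇×G)₁ = ∂G₃/∂y − ∂G₂/∂z = 12*x
(∇×G)₂ = ∂G₁/∂z − ∂G₃/∂x = 8*x^3 - 9*z + 3
(∇×G)₃ = ∂G₂/∂x − ∂G₁/∂y = 6*x - 12*z - 4
∇×G = (12*x, 8*x^3 - 9*z + 3, 6*x - 12*z - 4)
At (2, -3, 2): (24, 49, -16).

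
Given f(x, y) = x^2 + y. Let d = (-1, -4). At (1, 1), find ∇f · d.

-6

∂f/∂x = 2*x
∂f/∂y = 1
∇f at (1, 1) = (2, 1)
∇f · d = (2)(-1) + (1)(-4) = -6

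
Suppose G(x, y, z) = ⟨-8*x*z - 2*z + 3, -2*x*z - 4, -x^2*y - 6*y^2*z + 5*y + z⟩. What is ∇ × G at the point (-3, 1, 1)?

(-22, 16, -2)

(∇×G)₁ = ∂G₃/∂y − ∂G₂/∂z = -x^2 + 2*x - 12*y*z + 5
(∇×G)₂ = ∂G₁/∂z − ∂G₃/∂x = 2*x*y - 8*x - 2
(∇×G)₃ = ∂G₂/∂x − ∂G₁/∂y = -2*z
∇×G = (-x^2 + 2*x - 12*y*z + 5, 2*x*y - 8*x - 2, -2*z)
At (-3, 1, 1): (-22, 16, -2).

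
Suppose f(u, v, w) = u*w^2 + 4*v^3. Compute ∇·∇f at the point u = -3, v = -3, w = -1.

-78

∂²f/∂u² = 0
∂²f/∂v² = 24*v
∂²f/∂w² = 2*u
∇²f = 2*u + 24*v
At (-3, -3, -1): -78.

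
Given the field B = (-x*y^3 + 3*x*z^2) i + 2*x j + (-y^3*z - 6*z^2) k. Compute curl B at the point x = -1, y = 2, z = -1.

(∇×B)₁ = ∂B₃/∂y − ∂B₂/∂z = -3*y^2*z
(∇×B)₂ = ∂B₁/∂z − ∂B₃/∂x = 6*x*z
(∇×B)₃ = ∂B₂/∂x − ∂B₁/∂y = 3*x*y^2 + 2
∇×B = (-3*y^2*z, 6*x*z, 3*x*y^2 + 2)
At (-1, 2, -1): (12, 6, -10).

(12, 6, -10)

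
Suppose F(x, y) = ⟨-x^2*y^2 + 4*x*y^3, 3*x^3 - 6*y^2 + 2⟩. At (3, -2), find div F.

-32

∂F₁/∂x = -2*x*y^2 + 4*y^3
∂F₂/∂y = -12*y
∇·F = -2*x*y^2 + 4*y^3 - 12*y
At (3, -2): -32.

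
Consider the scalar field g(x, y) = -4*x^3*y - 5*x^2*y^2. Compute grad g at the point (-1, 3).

∂g/∂x = -12*x^2*y - 10*x*y^2
∂g/∂y = -4*x^3 - 10*x^2*y
∇g = (-12*x^2*y - 10*x*y^2, -4*x^3 - 10*x^2*y)
At (-1, 3): (54, -26).

(54, -26)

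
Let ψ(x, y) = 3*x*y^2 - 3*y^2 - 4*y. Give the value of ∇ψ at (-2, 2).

(12, -40)

∂ψ/∂x = 3*y^2
∂ψ/∂y = 6*x*y - 6*y - 4
∇ψ = (3*y^2, 6*x*y - 6*y - 4)
At (-2, 2): (12, -40).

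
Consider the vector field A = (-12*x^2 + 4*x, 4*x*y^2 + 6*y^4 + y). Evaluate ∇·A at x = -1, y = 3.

∂A₁/∂x = -24*x + 4
∂A₂/∂y = 8*x*y + 24*y^3 + 1
∇·A = 8*x*y - 24*x + 24*y^3 + 5
At (-1, 3): 653.

653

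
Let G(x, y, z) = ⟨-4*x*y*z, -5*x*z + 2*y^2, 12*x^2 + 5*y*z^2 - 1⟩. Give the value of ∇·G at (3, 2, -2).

∂G₁/∂x = -4*y*z
∂G₂/∂y = 4*y
∂G₃/∂z = 10*y*z
∇·G = 6*y*z + 4*y
At (3, 2, -2): -16.

-16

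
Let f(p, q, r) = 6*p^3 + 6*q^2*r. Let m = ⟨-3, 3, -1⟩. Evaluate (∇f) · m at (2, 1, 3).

-114

∂f/∂p = 18*p^2
∂f/∂q = 12*q*r
∂f/∂r = 6*q^2
∇f at (2, 1, 3) = (72, 36, 6)
∇f · m = (72)(-3) + (36)(3) + (6)(-1) = -114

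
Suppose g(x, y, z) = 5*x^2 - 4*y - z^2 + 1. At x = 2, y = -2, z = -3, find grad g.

(20, -4, 6)

∂g/∂x = 10*x
∂g/∂y = -4
∂g/∂z = -2*z
∇g = (10*x, -4, -2*z)
At (2, -2, -3): (20, -4, 6).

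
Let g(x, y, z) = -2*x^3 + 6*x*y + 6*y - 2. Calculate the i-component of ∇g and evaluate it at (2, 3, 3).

(∇g)_1 = ∂g/∂x = -6*x^2 + 6*y
At (2, 3, 3): -6.

-6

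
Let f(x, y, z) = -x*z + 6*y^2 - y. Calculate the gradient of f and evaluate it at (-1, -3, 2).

(-2, -37, 1)

∂f/∂x = -z
∂f/∂y = 12*y - 1
∂f/∂z = -x
∇f = (-z, 12*y - 1, -x)
At (-1, -3, 2): (-2, -37, 1).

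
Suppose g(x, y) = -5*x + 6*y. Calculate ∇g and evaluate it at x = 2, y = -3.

(-5, 6)

∂g/∂x = -5
∂g/∂y = 6
∇g = (-5, 6)
At (2, -3): (-5, 6).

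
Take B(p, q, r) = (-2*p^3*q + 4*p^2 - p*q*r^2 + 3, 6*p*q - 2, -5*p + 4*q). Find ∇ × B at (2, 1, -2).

(∇×B)₁ = ∂B₃/∂q − ∂B₂/∂r = 4
(∇×B)₂ = ∂B₁/∂r − ∂B₃/∂p = -2*p*q*r + 5
(∇×B)₃ = ∂B₂/∂p − ∂B₁/∂q = 2*p^3 + p*r^2 + 6*q
∇×B = (4, -2*p*q*r + 5, 2*p^3 + p*r^2 + 6*q)
At (2, 1, -2): (4, 13, 30).

(4, 13, 30)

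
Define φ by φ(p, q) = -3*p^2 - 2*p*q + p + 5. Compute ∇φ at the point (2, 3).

∂φ/∂p = -6*p - 2*q + 1
∂φ/∂q = -2*p
∇φ = (-6*p - 2*q + 1, -2*p)
At (2, 3): (-17, -4).

(-17, -4)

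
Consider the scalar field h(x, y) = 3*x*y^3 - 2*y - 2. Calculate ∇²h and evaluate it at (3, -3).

-162

∂²h/∂x² = 0
∂²h/∂y² = 18*x*y
∇²h = 18*x*y
At (3, -3): -162.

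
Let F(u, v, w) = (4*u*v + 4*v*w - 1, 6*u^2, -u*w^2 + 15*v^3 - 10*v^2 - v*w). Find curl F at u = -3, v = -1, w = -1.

(66, -3, -20)

(∇×F)₁ = ∂F₃/∂v − ∂F₂/∂w = 45*v^2 - 20*v - w
(∇×F)₂ = ∂F₁/∂w − ∂F₃/∂u = 4*v + w^2
(∇×F)₃ = ∂F₂/∂u − ∂F₁/∂v = 8*u - 4*w
∇×F = (45*v^2 - 20*v - w, 4*v + w^2, 8*u - 4*w)
At (-3, -1, -1): (66, -3, -20).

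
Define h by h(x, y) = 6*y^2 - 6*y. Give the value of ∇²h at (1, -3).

∂²h/∂x² = 0
∂²h/∂y² = 12
∇²h = 12
At (1, -3): 12.

12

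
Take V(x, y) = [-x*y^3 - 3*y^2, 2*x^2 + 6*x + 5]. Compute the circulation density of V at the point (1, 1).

∂V₂/∂x = 4*x + 6
∂V₁/∂y = -3*x*y^2 - 6*y
Scalar curl = 3*x*y^2 + 4*x + 6*y + 6
At (1, 1): 19.

19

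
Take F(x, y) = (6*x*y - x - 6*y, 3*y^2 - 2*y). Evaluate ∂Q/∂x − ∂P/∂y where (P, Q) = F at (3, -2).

-12

∂F₂/∂x = 0
∂F₁/∂y = 6*x - 6
Scalar curl = -6*x + 6
At (3, -2): -12.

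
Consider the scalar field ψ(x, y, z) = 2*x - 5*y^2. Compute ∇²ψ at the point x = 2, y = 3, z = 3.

-10

∂²ψ/∂x² = 0
∂²ψ/∂y² = -10
∂²ψ/∂z² = 0
∇²ψ = -10
At (2, 3, 3): -10.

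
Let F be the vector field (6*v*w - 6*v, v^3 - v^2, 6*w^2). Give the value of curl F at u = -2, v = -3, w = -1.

(∇×F)₁ = ∂F₃/∂v − ∂F₂/∂w = 0
(∇×F)₂ = ∂F₁/∂w − ∂F₃/∂u = 6*v
(∇×F)₃ = ∂F₂/∂u − ∂F₁/∂v = -6*w + 6
∇×F = (0, 6*v, -6*w + 6)
At (-2, -3, -1): (0, -18, 12).

(0, -18, 12)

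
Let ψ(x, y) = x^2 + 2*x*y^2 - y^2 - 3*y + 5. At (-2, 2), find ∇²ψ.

∂²ψ/∂x² = 2
∂²ψ/∂y² = 2*(2*x - 1)
∇²ψ = 4*x
At (-2, 2): -8.

-8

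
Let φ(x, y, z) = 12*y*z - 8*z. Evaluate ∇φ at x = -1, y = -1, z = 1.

∂φ/∂x = 0
∂φ/∂y = 12*z
∂φ/∂z = 12*y - 8
∇φ = (0, 12*z, 12*y - 8)
At (-1, -1, 1): (0, 12, -20).

(0, 12, -20)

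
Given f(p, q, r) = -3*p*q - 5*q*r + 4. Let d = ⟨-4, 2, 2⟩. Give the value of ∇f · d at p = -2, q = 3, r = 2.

-2

∂f/∂p = -3*q
∂f/∂q = -3*p - 5*r
∂f/∂r = -5*q
∇f at (-2, 3, 2) = (-9, -4, -15)
∇f · d = (-9)(-4) + (-4)(2) + (-15)(2) = -2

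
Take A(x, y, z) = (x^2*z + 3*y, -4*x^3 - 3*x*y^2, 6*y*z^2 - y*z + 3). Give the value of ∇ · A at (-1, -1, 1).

-19

∂A₁/∂x = 2*x*z
∂A₂/∂y = -6*x*y
∂A₃/∂z = 12*y*z - y
∇·A = -6*x*y + 2*x*z + 12*y*z - y
At (-1, -1, 1): -19.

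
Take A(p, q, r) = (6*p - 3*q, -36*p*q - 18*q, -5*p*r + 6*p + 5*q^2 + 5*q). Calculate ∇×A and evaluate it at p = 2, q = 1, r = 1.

(15, -1, -33)

(∇×A)₁ = ∂A₃/∂q − ∂A₂/∂r = 10*q + 5
(∇×A)₂ = ∂A₁/∂r − ∂A₃/∂p = 5*r - 6
(∇×A)₃ = ∂A₂/∂p − ∂A₁/∂q = -36*q + 3
∇×A = (10*q + 5, 5*r - 6, -36*q + 3)
At (2, 1, 1): (15, -1, -33).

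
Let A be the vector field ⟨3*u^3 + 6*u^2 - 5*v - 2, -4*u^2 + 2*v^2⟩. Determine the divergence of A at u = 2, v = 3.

∂A₁/∂u = 9*u^2 + 12*u
∂A₂/∂v = 4*v
∇·A = 9*u^2 + 12*u + 4*v
At (2, 3): 72.

72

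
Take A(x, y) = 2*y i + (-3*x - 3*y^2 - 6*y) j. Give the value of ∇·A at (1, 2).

-18

∂A₁/∂x = 0
∂A₂/∂y = -6*y - 6
∇·A = -6*y - 6
At (1, 2): -18.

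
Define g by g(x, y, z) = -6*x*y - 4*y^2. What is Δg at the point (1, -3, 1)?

∂²g/∂x² = 0
∂²g/∂y² = -8
∂²g/∂z² = 0
∇²g = -8
At (1, -3, 1): -8.

-8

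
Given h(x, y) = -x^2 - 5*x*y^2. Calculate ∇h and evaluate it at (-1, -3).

∂h/∂x = -2*x - 5*y^2
∂h/∂y = -10*x*y
∇h = (-2*x - 5*y^2, -10*x*y)
At (-1, -3): (-43, -30).

(-43, -30)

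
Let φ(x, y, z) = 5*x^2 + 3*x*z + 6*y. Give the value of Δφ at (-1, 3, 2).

10

∂²φ/∂x² = 10
∂²φ/∂y² = 0
∂²φ/∂z² = 0
∇²φ = 10
At (-1, 3, 2): 10.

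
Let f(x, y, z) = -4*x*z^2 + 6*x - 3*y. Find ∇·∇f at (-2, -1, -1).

∂²f/∂x² = 0
∂²f/∂y² = 0
∂²f/∂z² = -8*x
∇²f = -8*x
At (-2, -1, -1): 16.

16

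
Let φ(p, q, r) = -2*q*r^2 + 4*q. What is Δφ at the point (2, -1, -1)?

∂²φ/∂p² = 0
∂²φ/∂q² = 0
∂²φ/∂r² = -4*q
∇²φ = -4*q
At (2, -1, -1): 4.

4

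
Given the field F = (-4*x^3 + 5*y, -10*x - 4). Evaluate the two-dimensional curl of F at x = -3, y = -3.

-15

∂F₂/∂x = -10
∂F₁/∂y = 5
Scalar curl = -15
At (-3, -3): -15.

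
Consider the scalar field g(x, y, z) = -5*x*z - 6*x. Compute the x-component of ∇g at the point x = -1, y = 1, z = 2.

(∇g)_1 = ∂g/∂x = -5*z - 6
At (-1, 1, 2): -16.

-16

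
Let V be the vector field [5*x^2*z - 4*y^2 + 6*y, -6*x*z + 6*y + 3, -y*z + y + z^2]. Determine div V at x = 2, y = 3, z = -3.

∂V₁/∂x = 10*x*z
∂V₂/∂y = 6
∂V₃/∂z = -y + 2*z
∇·V = 10*x*z - y + 2*z + 6
At (2, 3, -3): -63.

-63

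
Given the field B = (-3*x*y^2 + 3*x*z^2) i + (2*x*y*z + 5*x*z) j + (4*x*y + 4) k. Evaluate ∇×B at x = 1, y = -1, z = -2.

(∇×B)₁ = ∂B₃/∂y − ∂B₂/∂z = -2*x*y - x
(∇×B)₂ = ∂B₁/∂z − ∂B₃/∂x = 6*x*z - 4*y
(∇×B)₃ = ∂B₂/∂x − ∂B₁/∂y = 6*x*y + 2*y*z + 5*z
∇×B = (-2*x*y - x, 6*x*z - 4*y, 6*x*y + 2*y*z + 5*z)
At (1, -1, -2): (1, -8, -12).

(1, -8, -12)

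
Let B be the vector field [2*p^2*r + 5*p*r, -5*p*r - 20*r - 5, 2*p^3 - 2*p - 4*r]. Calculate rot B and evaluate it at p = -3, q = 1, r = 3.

(5, -49, -15)

(∇×B)₁ = ∂B₃/∂q − ∂B₂/∂r = 5*p + 20
(∇×B)₂ = ∂B₁/∂r − ∂B₃/∂p = -4*p^2 + 5*p + 2
(∇×B)₃ = ∂B₂/∂p − ∂B₁/∂q = -5*r
∇×B = (5*p + 20, -4*p^2 + 5*p + 2, -5*r)
At (-3, 1, 3): (5, -49, -15).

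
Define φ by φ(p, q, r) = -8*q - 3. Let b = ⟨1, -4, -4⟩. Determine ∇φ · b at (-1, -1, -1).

∂φ/∂p = 0
∂φ/∂q = -8
∂φ/∂r = 0
∇φ at (-1, -1, -1) = (0, -8, 0)
∇φ · b = (0)(1) + (-8)(-4) + (0)(-4) = 32

32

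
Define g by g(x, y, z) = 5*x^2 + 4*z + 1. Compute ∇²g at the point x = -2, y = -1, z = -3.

10

∂²g/∂x² = 10
∂²g/∂y² = 0
∂²g/∂z² = 0
∇²g = 10
At (-2, -1, -3): 10.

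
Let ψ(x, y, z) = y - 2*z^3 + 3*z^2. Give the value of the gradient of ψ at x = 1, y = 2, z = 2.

∂ψ/∂x = 0
∂ψ/∂y = 1
∂ψ/∂z = -6*z^2 + 6*z
∇ψ = (0, 1, -6*z^2 + 6*z)
At (1, 2, 2): (0, 1, -12).

(0, 1, -12)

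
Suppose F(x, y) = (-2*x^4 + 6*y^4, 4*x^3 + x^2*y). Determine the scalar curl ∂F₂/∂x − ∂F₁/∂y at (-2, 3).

-612

∂F₂/∂x = 12*x^2 + 2*x*y
∂F₁/∂y = 24*y^3
Scalar curl = 12*x^2 + 2*x*y - 24*y^3
At (-2, 3): -612.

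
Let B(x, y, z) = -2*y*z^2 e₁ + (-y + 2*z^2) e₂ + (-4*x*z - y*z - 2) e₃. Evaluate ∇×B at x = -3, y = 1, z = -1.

(5, 0, 2)

(∇×B)₁ = ∂B₃/∂y − ∂B₂/∂z = -5*z
(∇×B)₂ = ∂B₁/∂z − ∂B₃/∂x = -4*y*z + 4*z
(∇×B)₃ = ∂B₂/∂x − ∂B₁/∂y = 2*z^2
∇×B = (-5*z, -4*y*z + 4*z, 2*z^2)
At (-3, 1, -1): (5, 0, 2).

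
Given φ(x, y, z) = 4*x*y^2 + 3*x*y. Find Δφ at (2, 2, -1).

16

∂²φ/∂x² = 0
∂²φ/∂y² = 8*x
∂²φ/∂z² = 0
∇²φ = 8*x
At (2, 2, -1): 16.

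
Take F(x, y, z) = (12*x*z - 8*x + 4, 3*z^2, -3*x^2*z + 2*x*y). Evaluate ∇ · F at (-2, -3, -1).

∂F₁/∂x = 12*z - 8
∂F₂/∂y = 0
∂F₃/∂z = -3*x^2
∇·F = -3*x^2 + 12*z - 8
At (-2, -3, -1): -32.

-32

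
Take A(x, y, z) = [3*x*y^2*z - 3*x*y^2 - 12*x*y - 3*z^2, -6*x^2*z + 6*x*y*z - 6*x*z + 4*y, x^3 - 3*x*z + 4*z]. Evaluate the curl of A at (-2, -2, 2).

(∇×A)₁ = ∂A₃/∂y − ∂A₂/∂z = 6*x^2 - 6*x*y + 6*x
(∇×A)₂ = ∂A₁/∂z − ∂A₃/∂x = -3*x^2 + 3*x*y^2 - 3*z
(∇×A)₃ = ∂A₂/∂x − ∂A₁/∂y = -6*x*y*z + 6*x*y - 12*x*z + 12*x + 6*y*z - 6*z
∇×A = (6*x^2 - 6*x*y + 6*x, -3*x^2 + 3*x*y^2 - 3*z, -6*x*y*z + 6*x*y - 12*x*z + 12*x + 6*y*z - 6*z)
At (-2, -2, 2): (-12, -42, -36).

(-12, -42, -36)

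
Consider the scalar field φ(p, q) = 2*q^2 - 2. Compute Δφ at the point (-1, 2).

4

∂²φ/∂p² = 0
∂²φ/∂q² = 4
∇²φ = 4
At (-1, 2): 4.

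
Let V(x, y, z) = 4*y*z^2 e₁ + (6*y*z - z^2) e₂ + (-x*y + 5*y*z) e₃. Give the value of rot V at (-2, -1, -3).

(∇×V)₁ = ∂V₃/∂y − ∂V₂/∂z = -x - 6*y + 7*z
(∇×V)₂ = ∂V₁/∂z − ∂V₃/∂x = 8*y*z + y
(∇×V)₃ = ∂V₂/∂x − ∂V₁/∂y = -4*z^2
∇×V = (-x - 6*y + 7*z, 8*y*z + y, -4*z^2)
At (-2, -1, -3): (-13, 23, -36).

(-13, 23, -36)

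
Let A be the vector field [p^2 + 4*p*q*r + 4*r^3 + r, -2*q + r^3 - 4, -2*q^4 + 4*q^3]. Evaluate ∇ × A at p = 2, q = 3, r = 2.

(-120, 73, -16)

(∇×A)₁ = ∂A₃/∂q − ∂A₂/∂r = -8*q^3 + 12*q^2 - 3*r^2
(∇×A)₂ = ∂A₁/∂r − ∂A₃/∂p = 4*p*q + 12*r^2 + 1
(∇×A)₃ = ∂A₂/∂p − ∂A₁/∂q = -4*p*r
∇×A = (-8*q^3 + 12*q^2 - 3*r^2, 4*p*q + 12*r^2 + 1, -4*p*r)
At (2, 3, 2): (-120, 73, -16).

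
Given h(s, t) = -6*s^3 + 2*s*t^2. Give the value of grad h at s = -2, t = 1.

∂h/∂s = -18*s^2 + 2*t^2
∂h/∂t = 4*s*t
∇h = (-18*s^2 + 2*t^2, 4*s*t)
At (-2, 1): (-70, -8).

(-70, -8)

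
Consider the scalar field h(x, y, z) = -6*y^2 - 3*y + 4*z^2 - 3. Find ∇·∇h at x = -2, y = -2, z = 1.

∂²h/∂x² = 0
∂²h/∂y² = -12
∂²h/∂z² = 8
∇²h = -4
At (-2, -2, 1): -4.

-4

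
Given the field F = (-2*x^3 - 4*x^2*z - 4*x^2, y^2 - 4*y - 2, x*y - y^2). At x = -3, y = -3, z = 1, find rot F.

(3, -33, 0)

(∇×F)₁ = ∂F₃/∂y − ∂F₂/∂z = x - 2*y
(∇×F)₂ = ∂F₁/∂z − ∂F₃/∂x = -4*x^2 - y
(∇×F)₃ = ∂F₂/∂x − ∂F₁/∂y = 0
∇×F = (x - 2*y, -4*x^2 - y, 0)
At (-3, -3, 1): (3, -33, 0).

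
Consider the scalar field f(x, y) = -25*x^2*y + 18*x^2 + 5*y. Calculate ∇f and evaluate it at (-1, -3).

(-186, -20)

∂f/∂x = -50*x*y + 36*x
∂f/∂y = -25*x^2 + 5
∇f = (-50*x*y + 36*x, -25*x^2 + 5)
At (-1, -3): (-186, -20).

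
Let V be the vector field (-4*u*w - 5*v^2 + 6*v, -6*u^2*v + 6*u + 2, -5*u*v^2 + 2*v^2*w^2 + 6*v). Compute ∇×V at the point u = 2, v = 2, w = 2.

(-2, 12, -28)

(∇×V)₁ = ∂V₃/∂v − ∂V₂/∂w = -10*u*v + 4*v*w^2 + 6
(∇×V)₂ = ∂V₁/∂w − ∂V₃/∂u = -4*u + 5*v^2
(∇×V)₃ = ∂V₂/∂u − ∂V₁/∂v = -12*u*v + 10*v
∇×V = (-10*u*v + 4*v*w^2 + 6, -4*u + 5*v^2, -12*u*v + 10*v)
At (2, 2, 2): (-2, 12, -28).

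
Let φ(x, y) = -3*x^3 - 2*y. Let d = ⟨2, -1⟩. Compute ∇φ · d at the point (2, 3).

∂φ/∂x = -9*x^2
∂φ/∂y = -2
∇φ at (2, 3) = (-36, -2)
∇φ · d = (-36)(2) + (-2)(-1) = -70

-70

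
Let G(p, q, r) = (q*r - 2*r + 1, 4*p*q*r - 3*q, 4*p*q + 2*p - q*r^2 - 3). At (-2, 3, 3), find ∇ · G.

∂G₁/∂p = 0
∂G₂/∂q = 4*p*r - 3
∂G₃/∂r = -2*q*r
∇·G = 4*p*r - 2*q*r - 3
At (-2, 3, 3): -45.

-45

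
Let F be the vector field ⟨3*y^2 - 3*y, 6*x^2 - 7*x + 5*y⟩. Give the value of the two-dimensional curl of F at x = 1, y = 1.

2

∂F₂/∂x = 12*x - 7
∂F₁/∂y = 6*y - 3
Scalar curl = 12*x - 6*y - 4
At (1, 1): 2.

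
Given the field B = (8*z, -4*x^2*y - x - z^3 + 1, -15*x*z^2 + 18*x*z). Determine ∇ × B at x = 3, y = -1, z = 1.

(∇×B)₁ = ∂B₃/∂y − ∂B₂/∂z = 3*z^2
(∇×B)₂ = ∂B₁/∂z − ∂B₃/∂x = 15*z^2 - 18*z + 8
(∇×B)₃ = ∂B₂/∂x − ∂B₁/∂y = -8*x*y - 1
∇×B = (3*z^2, 15*z^2 - 18*z + 8, -8*x*y - 1)
At (3, -1, 1): (3, 5, 23).

(3, 5, 23)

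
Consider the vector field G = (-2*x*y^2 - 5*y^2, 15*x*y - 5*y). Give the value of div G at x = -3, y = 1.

∂G₁/∂x = -2*y^2
∂G₂/∂y = 15*x - 5
∇·G = 15*x - 2*y^2 - 5
At (-3, 1): -52.

-52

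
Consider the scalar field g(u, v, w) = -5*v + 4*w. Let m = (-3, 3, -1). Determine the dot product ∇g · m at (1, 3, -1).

-19

∂g/∂u = 0
∂g/∂v = -5
∂g/∂w = 4
∇g at (1, 3, -1) = (0, -5, 4)
∇g · m = (0)(-3) + (-5)(3) + (4)(-1) = -19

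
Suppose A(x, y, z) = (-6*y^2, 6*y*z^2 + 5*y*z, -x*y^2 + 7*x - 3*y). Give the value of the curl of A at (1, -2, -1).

(-13, -3, -24)

(∇×A)₁ = ∂A₃/∂y − ∂A₂/∂z = -2*x*y - 12*y*z - 5*y - 3
(∇×A)₂ = ∂A₁/∂z − ∂A₃/∂x = y^2 - 7
(∇×A)₃ = ∂A₂/∂x − ∂A₁/∂y = 12*y
∇×A = (-2*x*y - 12*y*z - 5*y - 3, y^2 - 7, 12*y)
At (1, -2, -1): (-13, -3, -24).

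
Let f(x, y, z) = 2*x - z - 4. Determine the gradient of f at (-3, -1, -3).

∂f/∂x = 2
∂f/∂y = 0
∂f/∂z = -1
∇f = (2, 0, -1)
At (-3, -1, -3): (2, 0, -1).

(2, 0, -1)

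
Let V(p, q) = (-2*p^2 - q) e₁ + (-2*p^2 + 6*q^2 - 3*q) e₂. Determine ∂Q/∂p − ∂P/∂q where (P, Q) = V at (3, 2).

-11

∂V₂/∂p = -4*p
∂V₁/∂q = -1
Scalar curl = -4*p + 1
At (3, 2): -11.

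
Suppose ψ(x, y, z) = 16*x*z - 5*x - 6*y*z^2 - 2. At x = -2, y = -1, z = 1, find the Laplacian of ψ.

∂²ψ/∂x² = 0
∂²ψ/∂y² = 0
∂²ψ/∂z² = -12*y
∇²ψ = -12*y
At (-2, -1, 1): 12.

12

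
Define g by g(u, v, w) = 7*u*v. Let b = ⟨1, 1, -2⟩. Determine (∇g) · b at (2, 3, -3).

∂g/∂u = 7*v
∂g/∂v = 7*u
∂g/∂w = 0
∇g at (2, 3, -3) = (21, 14, 0)
∇g · b = (21)(1) + (14)(1) + (0)(-2) = 35

35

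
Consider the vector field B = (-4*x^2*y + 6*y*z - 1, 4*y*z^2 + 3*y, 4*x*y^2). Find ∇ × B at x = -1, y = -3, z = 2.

(72, -54, -8)

(∇×B)₁ = ∂B₃/∂y − ∂B₂/∂z = 8*x*y - 8*y*z
(∇×B)₂ = ∂B₁/∂z − ∂B₃/∂x = -4*y^2 + 6*y
(∇×B)₃ = ∂B₂/∂x − ∂B₁/∂y = 4*x^2 - 6*z
∇×B = (8*x*y - 8*y*z, -4*y^2 + 6*y, 4*x^2 - 6*z)
At (-1, -3, 2): (72, -54, -8).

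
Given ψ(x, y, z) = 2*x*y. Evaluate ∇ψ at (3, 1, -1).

∂ψ/∂x = 2*y
∂ψ/∂y = 2*x
∂ψ/∂z = 0
∇ψ = (2*y, 2*x, 0)
At (3, 1, -1): (2, 6, 0).

(2, 6, 0)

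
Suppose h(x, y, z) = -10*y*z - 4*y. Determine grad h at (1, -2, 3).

(0, -34, 20)

∂h/∂x = 0
∂h/∂y = -10*z - 4
∂h/∂z = -10*y
∇h = (0, -10*z - 4, -10*y)
At (1, -2, 3): (0, -34, 20).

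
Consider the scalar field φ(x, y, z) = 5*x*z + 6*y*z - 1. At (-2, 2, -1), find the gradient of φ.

∂φ/∂x = 5*z
∂φ/∂y = 6*z
∂φ/∂z = 5*x + 6*y
∇φ = (5*z, 6*z, 5*x + 6*y)
At (-2, 2, -1): (-5, -6, 2).

(-5, -6, 2)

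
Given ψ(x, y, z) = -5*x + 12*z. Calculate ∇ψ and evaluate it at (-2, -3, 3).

∂ψ/∂x = -5
∂ψ/∂y = 0
∂ψ/∂z = 12
∇ψ = (-5, 0, 12)
At (-2, -3, 3): (-5, 0, 12).

(-5, 0, 12)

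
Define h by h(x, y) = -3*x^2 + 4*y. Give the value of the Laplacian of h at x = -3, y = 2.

∂²h/∂x² = -6
∂²h/∂y² = 0
∇²h = -6
At (-3, 2): -6.

-6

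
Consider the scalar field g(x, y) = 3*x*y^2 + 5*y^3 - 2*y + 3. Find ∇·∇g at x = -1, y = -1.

-36

∂²g/∂x² = 0
∂²g/∂y² = 6*(x + 5*y)
∇²g = 6*x + 30*y
At (-1, -1): -36.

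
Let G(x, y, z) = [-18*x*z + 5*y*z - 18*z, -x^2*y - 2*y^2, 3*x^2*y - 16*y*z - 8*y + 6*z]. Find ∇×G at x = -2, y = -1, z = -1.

(20, 1, 1)

(∇×G)₁ = ∂G₃/∂y − ∂G₂/∂z = 3*x^2 - 16*z - 8
(∇×G)₂ = ∂G₁/∂z − ∂G₃/∂x = -6*x*y - 18*x + 5*y - 18
(∇×G)₃ = ∂G₂/∂x − ∂G₁/∂y = -2*x*y - 5*z
∇×G = (3*x^2 - 16*z - 8, -6*x*y - 18*x + 5*y - 18, -2*x*y - 5*z)
At (-2, -1, -1): (20, 1, 1).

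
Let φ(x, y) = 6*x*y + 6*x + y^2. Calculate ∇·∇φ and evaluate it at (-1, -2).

∂²φ/∂x² = 0
∂²φ/∂y² = 2
∇²φ = 2
At (-1, -2): 2.

2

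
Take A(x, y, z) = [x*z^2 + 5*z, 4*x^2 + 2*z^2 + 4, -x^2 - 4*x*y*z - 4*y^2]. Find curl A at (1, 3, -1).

(∇×A)₁ = ∂A₃/∂y − ∂A₂/∂z = -4*x*z - 8*y - 4*z
(∇×A)₂ = ∂A₁/∂z − ∂A₃/∂x = 2*x*z + 2*x + 4*y*z + 5
(∇×A)₃ = ∂A₂/∂x − ∂A₁/∂y = 8*x
∇×A = (-4*x*z - 8*y - 4*z, 2*x*z + 2*x + 4*y*z + 5, 8*x)
At (1, 3, -1): (-16, -7, 8).

(-16, -7, 8)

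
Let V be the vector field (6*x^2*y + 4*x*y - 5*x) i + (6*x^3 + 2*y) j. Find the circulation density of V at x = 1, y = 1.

∂V₂/∂x = 18*x^2
∂V₁/∂y = 6*x^2 + 4*x
Scalar curl = 12*x^2 - 4*x
At (1, 1): 8.

8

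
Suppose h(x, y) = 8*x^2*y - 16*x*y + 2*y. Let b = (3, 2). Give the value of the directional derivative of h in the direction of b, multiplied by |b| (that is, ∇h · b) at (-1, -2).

∂h/∂x = 16*x*y - 16*y
∂h/∂y = 8*x^2 - 16*x + 2
∇h at (-1, -2) = (64, 26)
∇h · b = (64)(3) + (26)(2) = 244

244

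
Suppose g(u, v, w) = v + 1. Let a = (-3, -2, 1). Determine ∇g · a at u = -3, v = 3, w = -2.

∂g/∂u = 0
∂g/∂v = 1
∂g/∂w = 0
∇g at (-3, 3, -2) = (0, 1, 0)
∇g · a = (0)(-3) + (1)(-2) + (0)(1) = -2

-2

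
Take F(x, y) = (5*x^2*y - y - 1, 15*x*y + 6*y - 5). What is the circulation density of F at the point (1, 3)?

41

∂F₂/∂x = 15*y
∂F₁/∂y = 5*x^2 - 1
Scalar curl = -5*x^2 + 15*y + 1
At (1, 3): 41.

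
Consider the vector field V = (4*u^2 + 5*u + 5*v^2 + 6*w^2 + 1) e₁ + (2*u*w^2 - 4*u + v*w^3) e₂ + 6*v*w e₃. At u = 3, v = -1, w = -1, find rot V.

(9, -12, 8)

(∇×V)₁ = ∂V₃/∂v − ∂V₂/∂w = -4*u*w - 3*v*w^2 + 6*w
(∇×V)₂ = ∂V₁/∂w − ∂V₃/∂u = 12*w
(∇×V)₃ = ∂V₂/∂u − ∂V₁/∂v = -10*v + 2*w^2 - 4
∇×V = (-4*u*w - 3*v*w^2 + 6*w, 12*w, -10*v + 2*w^2 - 4)
At (3, -1, -1): (9, -12, 8).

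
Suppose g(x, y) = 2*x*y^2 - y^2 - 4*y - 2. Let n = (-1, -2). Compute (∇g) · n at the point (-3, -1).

-22

∂g/∂x = 2*y^2
∂g/∂y = 4*x*y - 2*y - 4
∇g at (-3, -1) = (2, 10)
∇g · n = (2)(-1) + (10)(-2) = -22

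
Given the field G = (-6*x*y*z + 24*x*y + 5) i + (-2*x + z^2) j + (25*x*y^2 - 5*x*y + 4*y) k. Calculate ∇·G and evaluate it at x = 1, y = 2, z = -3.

84

∂G₁/∂x = -6*y*z + 24*y
∂G₂/∂y = 0
∂G₃/∂z = 0
∇·G = -6*y*z + 24*y
At (1, 2, -3): 84.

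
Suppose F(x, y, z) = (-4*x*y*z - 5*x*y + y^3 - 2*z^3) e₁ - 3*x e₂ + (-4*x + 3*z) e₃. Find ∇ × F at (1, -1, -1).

(∇×F)₁ = ∂F₃/∂y − ∂F₂/∂z = 0
(∇×F)₂ = ∂F₁/∂z − ∂F₃/∂x = -4*x*y - 6*z^2 + 4
(∇×F)₃ = ∂F₂/∂x − ∂F₁/∂y = 4*x*z + 5*x - 3*y^2 - 3
∇×F = (0, -4*x*y - 6*z^2 + 4, 4*x*z + 5*x - 3*y^2 - 3)
At (1, -1, -1): (0, 2, -5).

(0, 2, -5)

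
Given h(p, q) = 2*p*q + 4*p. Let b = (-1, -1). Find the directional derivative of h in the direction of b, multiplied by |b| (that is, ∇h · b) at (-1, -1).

0

∂h/∂p = 2*q + 4
∂h/∂q = 2*p
∇h at (-1, -1) = (2, -2)
∇h · b = (2)(-1) + (-2)(-1) = 0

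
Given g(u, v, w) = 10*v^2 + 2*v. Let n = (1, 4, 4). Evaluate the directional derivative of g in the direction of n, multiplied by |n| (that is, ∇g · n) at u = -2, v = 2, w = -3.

168

∂g/∂u = 0
∂g/∂v = 20*v + 2
∂g/∂w = 0
∇g at (-2, 2, -3) = (0, 42, 0)
∇g · n = (0)(1) + (42)(4) + (0)(4) = 168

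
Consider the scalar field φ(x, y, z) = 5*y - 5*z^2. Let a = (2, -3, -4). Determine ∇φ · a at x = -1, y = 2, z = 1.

25

∂φ/∂x = 0
∂φ/∂y = 5
∂φ/∂z = -10*z
∇φ at (-1, 2, 1) = (0, 5, -10)
∇φ · a = (0)(2) + (5)(-3) + (-10)(-4) = 25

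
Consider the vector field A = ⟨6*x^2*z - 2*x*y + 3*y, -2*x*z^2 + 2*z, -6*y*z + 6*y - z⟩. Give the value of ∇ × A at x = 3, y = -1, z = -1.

(-2, 54, 1)

(∇×A)₁ = ∂A₃/∂y − ∂A₂/∂z = 4*x*z - 6*z + 4
(∇×A)₂ = ∂A₁/∂z − ∂A₃/∂x = 6*x^2
(∇×A)₃ = ∂A₂/∂x − ∂A₁/∂y = 2*x - 2*z^2 - 3
∇×A = (4*x*z - 6*z + 4, 6*x^2, 2*x - 2*z^2 - 3)
At (3, -1, -1): (-2, 54, 1).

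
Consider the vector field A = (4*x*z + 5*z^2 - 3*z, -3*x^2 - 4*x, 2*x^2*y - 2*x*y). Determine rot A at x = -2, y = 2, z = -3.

(∇×A)₁ = ∂A₃/∂y − ∂A₂/∂z = 2*x^2 - 2*x
(∇×A)₂ = ∂A₁/∂z − ∂A₃/∂x = -4*x*y + 4*x + 2*y + 10*z - 3
(∇×A)₃ = ∂A₂/∂x − ∂A₁/∂y = -6*x - 4
∇×A = (2*x^2 - 2*x, -4*x*y + 4*x + 2*y + 10*z - 3, -6*x - 4)
At (-2, 2, -3): (12, -21, 8).

(12, -21, 8)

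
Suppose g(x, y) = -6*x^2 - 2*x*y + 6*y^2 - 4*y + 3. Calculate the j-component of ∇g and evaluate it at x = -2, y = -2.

-24

(∇g)_2 = ∂g/∂y = -2*x + 12*y - 4
At (-2, -2): -24.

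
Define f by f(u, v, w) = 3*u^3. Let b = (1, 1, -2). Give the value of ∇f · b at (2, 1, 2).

∂f/∂u = 9*u^2
∂f/∂v = 0
∂f/∂w = 0
∇f at (2, 1, 2) = (36, 0, 0)
∇f · b = (36)(1) + (0)(1) + (0)(-2) = 36

36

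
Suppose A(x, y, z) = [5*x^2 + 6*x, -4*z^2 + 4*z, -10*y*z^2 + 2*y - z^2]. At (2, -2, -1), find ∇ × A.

(∇×A)₁ = ∂A₃/∂y − ∂A₂/∂z = -10*z^2 + 8*z - 2
(∇×A)₂ = ∂A₁/∂z − ∂A₃/∂x = 0
(∇×A)₃ = ∂A₂/∂x − ∂A₁/∂y = 0
∇×A = (-10*z^2 + 8*z - 2, 0, 0)
At (2, -2, -1): (-20, 0, 0).

(-20, 0, 0)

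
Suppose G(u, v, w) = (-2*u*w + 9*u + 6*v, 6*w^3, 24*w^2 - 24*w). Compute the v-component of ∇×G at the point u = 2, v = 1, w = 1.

-4

(∇×G)_2 = ∂G₁/∂w − ∂G₃/∂u
= -2*u − (0)
= -2*u
At (2, 1, 1): -4.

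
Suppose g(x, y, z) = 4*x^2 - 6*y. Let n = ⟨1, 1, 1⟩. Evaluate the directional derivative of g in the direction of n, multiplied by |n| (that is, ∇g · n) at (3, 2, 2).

18

∂g/∂x = 8*x
∂g/∂y = -6
∂g/∂z = 0
∇g at (3, 2, 2) = (24, -6, 0)
∇g · n = (24)(1) + (-6)(1) + (0)(1) = 18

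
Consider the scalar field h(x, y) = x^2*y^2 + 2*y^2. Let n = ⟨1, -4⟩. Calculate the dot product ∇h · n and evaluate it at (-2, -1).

∂h/∂x = 2*x*y^2
∂h/∂y = 2*x^2*y + 4*y
∇h at (-2, -1) = (-4, -12)
∇h · n = (-4)(1) + (-12)(-4) = 44

44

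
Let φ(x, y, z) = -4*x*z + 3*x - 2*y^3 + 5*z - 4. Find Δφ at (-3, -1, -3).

12

∂²φ/∂x² = 0
∂²φ/∂y² = -12*y
∂²φ/∂z² = 0
∇²φ = -12*y
At (-3, -1, -3): 12.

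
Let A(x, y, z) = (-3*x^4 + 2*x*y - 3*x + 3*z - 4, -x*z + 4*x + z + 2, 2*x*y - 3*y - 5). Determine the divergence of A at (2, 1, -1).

-97

∂A₁/∂x = -12*x^3 + 2*y - 3
∂A₂/∂y = 0
∂A₃/∂z = 0
∇·A = -12*x^3 + 2*y - 3
At (2, 1, -1): -97.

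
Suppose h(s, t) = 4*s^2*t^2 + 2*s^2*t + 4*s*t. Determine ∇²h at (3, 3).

∂²h/∂s² = 4*t*(2*t + 1)
∂²h/∂t² = 8*s^2
∇²h = 8*s^2 + 8*t^2 + 4*t
At (3, 3): 156.

156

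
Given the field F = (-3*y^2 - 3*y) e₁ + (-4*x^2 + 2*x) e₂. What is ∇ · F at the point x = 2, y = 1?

∂F₁/∂x = 0
∂F₂/∂y = 0
∇·F = 0
At (2, 1): 0.

0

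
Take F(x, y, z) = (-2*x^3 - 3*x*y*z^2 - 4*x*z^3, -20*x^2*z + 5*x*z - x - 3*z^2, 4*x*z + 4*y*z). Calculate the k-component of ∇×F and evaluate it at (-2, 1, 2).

145

(∇×F)_3 = ∂F₂/∂x − ∂F₁/∂y
= -40*x*z + 5*z - 1 − (-3*x*z^2)
= 3*x*z^2 - 40*x*z + 5*z - 1
At (-2, 1, 2): 145.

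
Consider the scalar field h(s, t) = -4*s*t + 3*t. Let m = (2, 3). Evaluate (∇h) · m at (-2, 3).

∂h/∂s = -4*t
∂h/∂t = -4*s + 3
∇h at (-2, 3) = (-12, 11)
∇h · m = (-12)(2) + (11)(3) = 9

9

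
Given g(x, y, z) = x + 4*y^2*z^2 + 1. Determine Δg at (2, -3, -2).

104

∂²g/∂x² = 0
∂²g/∂y² = 8*z^2
∂²g/∂z² = 8*y^2
∇²g = 8*y^2 + 8*z^2
At (2, -3, -2): 104.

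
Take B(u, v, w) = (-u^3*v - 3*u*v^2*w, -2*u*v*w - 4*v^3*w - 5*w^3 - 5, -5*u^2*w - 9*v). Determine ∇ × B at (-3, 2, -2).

(71, 96, 53)

(∇×B)₁ = ∂B₃/∂v − ∂B₂/∂w = 2*u*v + 4*v^3 + 15*w^2 - 9
(∇×B)₂ = ∂B₁/∂w − ∂B₃/∂u = -3*u*v^2 + 10*u*w
(∇×B)₃ = ∂B₂/∂u − ∂B₁/∂v = u^3 + 6*u*v*w - 2*v*w
∇×B = (2*u*v + 4*v^3 + 15*w^2 - 9, -3*u*v^2 + 10*u*w, u^3 + 6*u*v*w - 2*v*w)
At (-3, 2, -2): (71, 96, 53).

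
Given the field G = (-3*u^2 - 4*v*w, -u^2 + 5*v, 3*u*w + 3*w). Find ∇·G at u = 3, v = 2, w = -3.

-1

∂G₁/∂u = -6*u
∂G₂/∂v = 5
∂G₃/∂w = 3*u + 3
∇·G = -3*u + 8
At (3, 2, -3): -1.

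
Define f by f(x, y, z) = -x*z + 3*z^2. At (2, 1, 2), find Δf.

6

∂²f/∂x² = 0
∂²f/∂y² = 0
∂²f/∂z² = 6
∇²f = 6
At (2, 1, 2): 6.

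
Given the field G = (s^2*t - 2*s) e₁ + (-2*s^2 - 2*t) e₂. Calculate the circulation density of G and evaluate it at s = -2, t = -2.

4

∂G₂/∂s = -4*s
∂G₁/∂t = s^2
Scalar curl = -s^2 - 4*s
At (-2, -2): 4.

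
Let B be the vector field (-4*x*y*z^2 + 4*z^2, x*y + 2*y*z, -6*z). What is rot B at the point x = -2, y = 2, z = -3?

(-4, -120, -70)

(∇×B)₁ = ∂B₃/∂y − ∂B₂/∂z = -2*y
(∇×B)₂ = ∂B₁/∂z − ∂B₃/∂x = -8*x*y*z + 8*z
(∇×B)₃ = ∂B₂/∂x − ∂B₁/∂y = 4*x*z^2 + y
∇×B = (-2*y, -8*x*y*z + 8*z, 4*x*z^2 + y)
At (-2, 2, -3): (-4, -120, -70).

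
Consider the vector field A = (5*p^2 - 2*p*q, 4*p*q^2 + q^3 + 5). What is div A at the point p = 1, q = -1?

∂A₁/∂p = 10*p - 2*q
∂A₂/∂q = 8*p*q + 3*q^2
∇·A = 8*p*q + 10*p + 3*q^2 - 2*q
At (1, -1): 7.

7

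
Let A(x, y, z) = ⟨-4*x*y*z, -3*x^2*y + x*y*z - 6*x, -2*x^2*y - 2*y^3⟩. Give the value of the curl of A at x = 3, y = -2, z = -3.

(-36, 0, 0)

(∇×A)₁ = ∂A₃/∂y − ∂A₂/∂z = -2*x^2 - x*y - 6*y^2
(∇×A)₂ = ∂A₁/∂z − ∂A₃/∂x = 0
(∇×A)₃ = ∂A₂/∂x − ∂A₁/∂y = -6*x*y + 4*x*z + y*z - 6
∇×A = (-2*x^2 - x*y - 6*y^2, 0, -6*x*y + 4*x*z + y*z - 6)
At (3, -2, -3): (-36, 0, 0).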